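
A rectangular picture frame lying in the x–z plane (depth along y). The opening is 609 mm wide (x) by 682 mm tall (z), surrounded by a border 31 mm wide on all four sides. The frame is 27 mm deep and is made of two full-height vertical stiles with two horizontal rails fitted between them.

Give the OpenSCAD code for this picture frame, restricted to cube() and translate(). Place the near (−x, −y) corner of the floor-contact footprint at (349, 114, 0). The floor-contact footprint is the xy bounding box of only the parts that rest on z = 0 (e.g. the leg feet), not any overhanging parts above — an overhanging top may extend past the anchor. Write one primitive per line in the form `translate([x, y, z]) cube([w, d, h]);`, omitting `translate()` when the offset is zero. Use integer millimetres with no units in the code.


translate([349, 114, 0]) cube([31, 27, 744]);
translate([989, 114, 0]) cube([31, 27, 744]);
translate([380, 114, 0]) cube([609, 27, 31]);
translate([380, 114, 713]) cube([609, 27, 31]);


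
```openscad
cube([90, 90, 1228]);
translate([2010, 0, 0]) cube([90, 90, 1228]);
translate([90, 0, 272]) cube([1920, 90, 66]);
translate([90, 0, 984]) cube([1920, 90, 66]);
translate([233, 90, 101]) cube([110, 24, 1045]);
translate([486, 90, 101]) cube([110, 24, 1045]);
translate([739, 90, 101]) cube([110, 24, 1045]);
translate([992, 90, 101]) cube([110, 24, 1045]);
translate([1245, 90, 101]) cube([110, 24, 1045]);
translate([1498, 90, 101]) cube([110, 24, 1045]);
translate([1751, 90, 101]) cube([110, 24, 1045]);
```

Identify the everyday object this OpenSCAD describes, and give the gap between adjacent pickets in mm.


A fence section. The picket gap is 143 mm.

Two posts, two rails, 7 pickets — a fence section. Span 1920 mm holds 7 pickets of 110 mm with 8 equal gaps: ⌊(1920 − 7·110) / 8⌋ = 143 mm.


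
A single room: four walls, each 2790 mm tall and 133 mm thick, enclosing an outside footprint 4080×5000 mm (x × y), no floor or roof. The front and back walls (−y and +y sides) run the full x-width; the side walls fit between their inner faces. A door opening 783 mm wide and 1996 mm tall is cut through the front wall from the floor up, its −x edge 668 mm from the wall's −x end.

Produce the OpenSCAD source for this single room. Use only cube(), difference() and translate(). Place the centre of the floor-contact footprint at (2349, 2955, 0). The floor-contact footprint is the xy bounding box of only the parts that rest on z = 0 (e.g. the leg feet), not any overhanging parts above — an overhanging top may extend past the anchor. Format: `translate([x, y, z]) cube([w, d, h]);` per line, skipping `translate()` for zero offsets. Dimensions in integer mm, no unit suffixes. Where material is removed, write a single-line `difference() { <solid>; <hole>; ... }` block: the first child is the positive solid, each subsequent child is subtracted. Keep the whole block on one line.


difference() { translate([309, 455, 0]) cube([4080, 133, 2790]); translate([977, 455, 0]) cube([783, 133, 1996]); }
translate([309, 5322, 0]) cube([4080, 133, 2790]);
translate([309, 588, 0]) cube([133, 4734, 2790]);
translate([4256, 588, 0]) cube([133, 4734, 2790]);


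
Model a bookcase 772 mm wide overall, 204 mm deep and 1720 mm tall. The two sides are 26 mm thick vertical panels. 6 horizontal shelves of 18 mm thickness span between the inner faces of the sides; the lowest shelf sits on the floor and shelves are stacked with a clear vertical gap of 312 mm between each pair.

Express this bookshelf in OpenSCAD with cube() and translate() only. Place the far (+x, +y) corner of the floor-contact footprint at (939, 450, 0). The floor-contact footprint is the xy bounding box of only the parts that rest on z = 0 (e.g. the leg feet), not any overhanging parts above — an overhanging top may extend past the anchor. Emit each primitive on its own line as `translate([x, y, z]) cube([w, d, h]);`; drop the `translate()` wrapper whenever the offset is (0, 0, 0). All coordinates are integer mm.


translate([167, 246, 0]) cube([26, 204, 1720]);
translate([913, 246, 0]) cube([26, 204, 1720]);
translate([193, 246, 0]) cube([720, 204, 18]);
translate([193, 246, 330]) cube([720, 204, 18]);
translate([193, 246, 660]) cube([720, 204, 18]);
translate([193, 246, 990]) cube([720, 204, 18]);
translate([193, 246, 1320]) cube([720, 204, 18]);
translate([193, 246, 1650]) cube([720, 204, 18]);


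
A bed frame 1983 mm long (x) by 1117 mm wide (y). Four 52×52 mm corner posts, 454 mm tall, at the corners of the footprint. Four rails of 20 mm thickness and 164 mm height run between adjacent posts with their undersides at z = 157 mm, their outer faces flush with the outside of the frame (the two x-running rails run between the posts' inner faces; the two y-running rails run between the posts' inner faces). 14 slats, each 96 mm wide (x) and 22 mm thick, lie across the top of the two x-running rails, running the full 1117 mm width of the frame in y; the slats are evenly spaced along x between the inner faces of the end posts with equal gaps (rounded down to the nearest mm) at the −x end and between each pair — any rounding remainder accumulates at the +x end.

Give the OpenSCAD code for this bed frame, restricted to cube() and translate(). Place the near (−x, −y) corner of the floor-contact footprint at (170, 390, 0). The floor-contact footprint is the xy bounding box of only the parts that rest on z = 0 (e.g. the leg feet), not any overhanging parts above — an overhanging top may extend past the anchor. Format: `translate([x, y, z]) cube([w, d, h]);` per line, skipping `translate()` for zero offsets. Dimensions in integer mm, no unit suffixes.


// slat z = rail_z + rail_h = 157 + 164 = 321
// slat gap = ⌊(1879 − 14·96) / 15⌋ = 35
translate([170, 390, 0]) cube([52, 52, 454]);
translate([170, 1455, 0]) cube([52, 52, 454]);
translate([2101, 390, 0]) cube([52, 52, 454]);
translate([2101, 1455, 0]) cube([52, 52, 454]);
translate([222, 390, 157]) cube([1879, 20, 164]);
translate([222, 1487, 157]) cube([1879, 20, 164]);
translate([170, 442, 157]) cube([20, 1013, 164]);
translate([2133, 442, 157]) cube([20, 1013, 164]);
translate([257, 390, 321]) cube([96, 1117, 22]);
translate([388, 390, 321]) cube([96, 1117, 22]);
translate([519, 390, 321]) cube([96, 1117, 22]);
translate([650, 390, 321]) cube([96, 1117, 22]);
translate([781, 390, 321]) cube([96, 1117, 22]);
translate([912, 390, 321]) cube([96, 1117, 22]);
translate([1043, 390, 321]) cube([96, 1117, 22]);
translate([1174, 390, 321]) cube([96, 1117, 22]);
translate([1305, 390, 321]) cube([96, 1117, 22]);
translate([1436, 390, 321]) cube([96, 1117, 22]);
translate([1567, 390, 321]) cube([96, 1117, 22]);
translate([1698, 390, 321]) cube([96, 1117, 22]);
translate([1829, 390, 321]) cube([96, 1117, 22]);
translate([1960, 390, 321]) cube([96, 1117, 22]);


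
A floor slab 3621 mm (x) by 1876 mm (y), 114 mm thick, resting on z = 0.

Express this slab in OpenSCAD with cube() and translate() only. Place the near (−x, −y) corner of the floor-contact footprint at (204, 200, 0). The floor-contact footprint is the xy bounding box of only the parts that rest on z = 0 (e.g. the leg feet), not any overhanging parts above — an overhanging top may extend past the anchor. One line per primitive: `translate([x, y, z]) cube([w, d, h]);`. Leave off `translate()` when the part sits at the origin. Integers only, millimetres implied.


translate([204, 200, 0]) cube([3621, 1876, 114]);


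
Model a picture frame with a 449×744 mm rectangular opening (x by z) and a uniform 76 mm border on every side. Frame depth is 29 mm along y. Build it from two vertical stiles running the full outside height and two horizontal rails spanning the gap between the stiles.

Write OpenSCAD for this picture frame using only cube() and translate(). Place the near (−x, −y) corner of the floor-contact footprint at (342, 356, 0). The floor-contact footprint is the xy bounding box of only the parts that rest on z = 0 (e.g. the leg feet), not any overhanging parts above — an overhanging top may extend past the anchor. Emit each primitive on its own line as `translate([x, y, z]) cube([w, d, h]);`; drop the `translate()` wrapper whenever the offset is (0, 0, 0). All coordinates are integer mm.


translate([342, 356, 0]) cube([76, 29, 896]);
translate([867, 356, 0]) cube([76, 29, 896]);
translate([418, 356, 0]) cube([449, 29, 76]);
translate([418, 356, 820]) cube([449, 29, 76]);


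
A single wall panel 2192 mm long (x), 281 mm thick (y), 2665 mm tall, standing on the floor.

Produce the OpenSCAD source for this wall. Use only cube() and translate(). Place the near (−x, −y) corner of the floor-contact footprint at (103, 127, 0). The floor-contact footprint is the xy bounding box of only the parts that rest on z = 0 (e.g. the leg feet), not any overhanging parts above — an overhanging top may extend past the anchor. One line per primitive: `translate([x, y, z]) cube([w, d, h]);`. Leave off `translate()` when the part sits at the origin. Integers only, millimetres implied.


translate([103, 127, 0]) cube([2192, 281, 2665]);


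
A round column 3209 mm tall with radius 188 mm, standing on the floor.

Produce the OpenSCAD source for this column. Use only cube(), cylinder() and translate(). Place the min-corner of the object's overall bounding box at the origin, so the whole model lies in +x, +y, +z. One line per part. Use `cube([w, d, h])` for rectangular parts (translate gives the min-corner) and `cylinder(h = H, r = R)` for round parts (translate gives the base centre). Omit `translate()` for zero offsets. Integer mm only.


translate([188, 188, 0]) cylinder(h = 3209, r = 188);


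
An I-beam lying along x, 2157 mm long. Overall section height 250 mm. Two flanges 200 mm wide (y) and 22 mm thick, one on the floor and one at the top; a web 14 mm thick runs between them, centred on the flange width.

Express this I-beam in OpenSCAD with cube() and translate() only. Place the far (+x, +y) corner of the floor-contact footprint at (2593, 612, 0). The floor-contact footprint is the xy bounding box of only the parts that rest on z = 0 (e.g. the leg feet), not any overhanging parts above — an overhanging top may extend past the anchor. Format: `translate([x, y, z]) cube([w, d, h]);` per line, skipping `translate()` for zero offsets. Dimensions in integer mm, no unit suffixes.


translate([436, 412, 0]) cube([2157, 200, 22]);
translate([436, 505, 22]) cube([2157, 14, 206]);
translate([436, 412, 228]) cube([2157, 200, 22]);


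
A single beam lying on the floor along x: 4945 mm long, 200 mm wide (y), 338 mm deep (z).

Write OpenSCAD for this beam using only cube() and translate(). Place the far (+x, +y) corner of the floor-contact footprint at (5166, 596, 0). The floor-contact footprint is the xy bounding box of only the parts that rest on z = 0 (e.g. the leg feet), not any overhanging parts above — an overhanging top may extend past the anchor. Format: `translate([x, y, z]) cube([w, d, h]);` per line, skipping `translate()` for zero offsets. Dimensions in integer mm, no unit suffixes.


translate([221, 396, 0]) cube([4945, 200, 338]);


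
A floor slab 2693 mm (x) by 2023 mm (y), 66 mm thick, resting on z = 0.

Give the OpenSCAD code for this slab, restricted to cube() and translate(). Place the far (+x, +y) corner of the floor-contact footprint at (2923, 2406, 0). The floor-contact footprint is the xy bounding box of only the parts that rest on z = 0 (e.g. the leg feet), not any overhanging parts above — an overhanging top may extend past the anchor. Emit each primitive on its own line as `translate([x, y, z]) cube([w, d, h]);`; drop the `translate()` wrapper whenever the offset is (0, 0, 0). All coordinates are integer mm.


translate([230, 383, 0]) cube([2693, 2023, 66]);


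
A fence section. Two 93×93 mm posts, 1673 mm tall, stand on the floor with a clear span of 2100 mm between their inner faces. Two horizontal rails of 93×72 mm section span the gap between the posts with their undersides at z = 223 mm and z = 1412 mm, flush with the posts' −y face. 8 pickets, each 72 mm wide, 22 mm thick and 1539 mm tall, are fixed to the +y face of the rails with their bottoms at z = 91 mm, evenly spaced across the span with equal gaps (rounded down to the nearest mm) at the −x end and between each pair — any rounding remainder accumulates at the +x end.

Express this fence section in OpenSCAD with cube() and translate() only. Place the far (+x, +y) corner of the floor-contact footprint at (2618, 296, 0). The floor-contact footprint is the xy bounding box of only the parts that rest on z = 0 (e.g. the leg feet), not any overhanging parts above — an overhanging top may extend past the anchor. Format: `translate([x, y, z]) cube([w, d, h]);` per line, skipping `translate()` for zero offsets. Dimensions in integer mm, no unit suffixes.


translate([332, 203, 0]) cube([93, 93, 1673]);
translate([2525, 203, 0]) cube([93, 93, 1673]);
translate([425, 203, 223]) cube([2100, 93, 72]);
translate([425, 203, 1412]) cube([2100, 93, 72]);
translate([594, 296, 91]) cube([72, 22, 1539]);
translate([835, 296, 91]) cube([72, 22, 1539]);
translate([1076, 296, 91]) cube([72, 22, 1539]);
translate([1317, 296, 91]) cube([72, 22, 1539]);
translate([1558, 296, 91]) cube([72, 22, 1539]);
translate([1799, 296, 91]) cube([72, 22, 1539]);
translate([2040, 296, 91]) cube([72, 22, 1539]);
translate([2281, 296, 91]) cube([72, 22, 1539]);


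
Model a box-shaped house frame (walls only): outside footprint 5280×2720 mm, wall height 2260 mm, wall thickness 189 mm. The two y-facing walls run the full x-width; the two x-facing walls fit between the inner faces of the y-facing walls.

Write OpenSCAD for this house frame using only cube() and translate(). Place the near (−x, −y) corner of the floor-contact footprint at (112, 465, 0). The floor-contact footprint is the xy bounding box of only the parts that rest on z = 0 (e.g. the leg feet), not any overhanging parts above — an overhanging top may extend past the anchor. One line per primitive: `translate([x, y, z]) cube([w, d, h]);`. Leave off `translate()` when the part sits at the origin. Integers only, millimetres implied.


translate([112, 465, 0]) cube([5280, 189, 2260]);
translate([112, 2996, 0]) cube([5280, 189, 2260]);
translate([112, 654, 0]) cube([189, 2342, 2260]);
translate([5203, 654, 0]) cube([189, 2342, 2260]);


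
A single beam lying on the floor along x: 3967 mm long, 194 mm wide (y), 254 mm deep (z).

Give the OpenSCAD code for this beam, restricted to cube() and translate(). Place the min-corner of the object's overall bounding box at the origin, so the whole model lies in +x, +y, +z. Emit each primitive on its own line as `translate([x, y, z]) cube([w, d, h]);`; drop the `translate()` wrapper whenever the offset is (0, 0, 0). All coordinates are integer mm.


cube([3967, 194, 254]);


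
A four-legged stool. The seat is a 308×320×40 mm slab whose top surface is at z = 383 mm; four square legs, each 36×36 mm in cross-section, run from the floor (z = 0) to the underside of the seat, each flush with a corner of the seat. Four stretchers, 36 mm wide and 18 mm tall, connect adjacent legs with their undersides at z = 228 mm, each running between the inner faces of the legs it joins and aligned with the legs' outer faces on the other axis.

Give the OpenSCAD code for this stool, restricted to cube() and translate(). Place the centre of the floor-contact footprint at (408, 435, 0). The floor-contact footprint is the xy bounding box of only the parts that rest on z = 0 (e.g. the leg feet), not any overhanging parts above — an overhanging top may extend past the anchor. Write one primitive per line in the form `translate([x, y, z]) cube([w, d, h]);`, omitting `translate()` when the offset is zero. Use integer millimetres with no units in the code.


// leg_h = 383 - 40 = 343
// stretcher span = 308 - 2*36 = 236
translate([254, 275, 343]) cube([308, 320, 40]);
translate([254, 275, 0]) cube([36, 36, 343]);
translate([526, 275, 0]) cube([36, 36, 343]);
translate([254, 559, 0]) cube([36, 36, 343]);
translate([526, 559, 0]) cube([36, 36, 343]);
translate([290, 275, 228]) cube([236, 36, 18]);
translate([290, 559, 228]) cube([236, 36, 18]);
translate([254, 311, 228]) cube([36, 248, 18]);
translate([526, 311, 228]) cube([36, 248, 18]);


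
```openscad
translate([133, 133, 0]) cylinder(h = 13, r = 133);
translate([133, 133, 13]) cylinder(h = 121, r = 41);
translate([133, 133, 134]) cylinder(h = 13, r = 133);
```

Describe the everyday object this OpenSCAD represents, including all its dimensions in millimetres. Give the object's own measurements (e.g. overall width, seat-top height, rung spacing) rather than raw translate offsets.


A spool: two coaxial disc flanges of radius 133 mm and thickness 13 mm, joined by a core cylinder of radius 41 mm and height 121 mm. The lower flange rests on z = 0 and the three cylinders share a vertical axis.


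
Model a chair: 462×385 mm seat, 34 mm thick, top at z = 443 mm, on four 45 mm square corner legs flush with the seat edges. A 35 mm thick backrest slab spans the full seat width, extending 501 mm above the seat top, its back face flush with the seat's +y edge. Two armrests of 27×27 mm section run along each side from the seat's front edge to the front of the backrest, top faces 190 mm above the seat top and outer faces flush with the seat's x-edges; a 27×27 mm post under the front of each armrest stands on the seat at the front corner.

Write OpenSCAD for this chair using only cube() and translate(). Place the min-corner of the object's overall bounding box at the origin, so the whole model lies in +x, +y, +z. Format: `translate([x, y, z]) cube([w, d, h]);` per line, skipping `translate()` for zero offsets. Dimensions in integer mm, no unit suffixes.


// leg_h = 443 - 34 = 409
// arm post h = 190 - 27 = 163
translate([0, 0, 409]) cube([462, 385, 34]);
cube([45, 45, 409]);
translate([417, 0, 0]) cube([45, 45, 409]);
translate([0, 340, 0]) cube([45, 45, 409]);
translate([417, 340, 0]) cube([45, 45, 409]);
translate([0, 350, 443]) cube([462, 35, 501]);
translate([0, 0, 606]) cube([27, 350, 27]);
translate([435, 0, 606]) cube([27, 350, 27]);
translate([0, 0, 443]) cube([27, 27, 163]);
translate([435, 0, 443]) cube([27, 27, 163]);


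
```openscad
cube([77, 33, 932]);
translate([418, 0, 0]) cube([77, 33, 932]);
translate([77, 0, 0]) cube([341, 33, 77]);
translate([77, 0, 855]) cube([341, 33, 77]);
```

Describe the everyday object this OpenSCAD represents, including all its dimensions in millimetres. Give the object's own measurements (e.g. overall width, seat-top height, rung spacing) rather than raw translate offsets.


A rectangular picture frame lying in the x–z plane (depth along y). The opening is 341 mm wide (x) by 778 mm tall (z), surrounded by a border 77 mm wide on all four sides. The frame is 33 mm deep and is made of two full-height vertical stiles with two horizontal rails fitted between them.


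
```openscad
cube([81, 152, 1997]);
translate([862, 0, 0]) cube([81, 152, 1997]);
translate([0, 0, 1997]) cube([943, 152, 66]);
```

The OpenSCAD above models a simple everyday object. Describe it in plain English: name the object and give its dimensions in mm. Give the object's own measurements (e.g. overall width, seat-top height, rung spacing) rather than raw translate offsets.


A door frame. The clear opening is 781 mm wide and 1997 mm high. Two 81 mm wide jambs, 152 mm deep, stand either side of the opening from the floor to the top of the opening. A 66 mm thick head sits across the top of both jambs, spanning the full outside width of the frame.


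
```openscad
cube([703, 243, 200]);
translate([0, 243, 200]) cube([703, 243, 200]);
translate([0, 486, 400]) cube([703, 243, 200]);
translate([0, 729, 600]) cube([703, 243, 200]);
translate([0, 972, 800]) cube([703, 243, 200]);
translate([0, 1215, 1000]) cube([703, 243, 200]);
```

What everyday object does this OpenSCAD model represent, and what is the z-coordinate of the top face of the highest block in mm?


A staircase. The total rise is 1200 mm.

6 identical blocks, each offset up and back from the previous — a staircase. Each step is 200 mm tall and there are 6 of them, so the total rise is 6 × 200 = 1200 mm.


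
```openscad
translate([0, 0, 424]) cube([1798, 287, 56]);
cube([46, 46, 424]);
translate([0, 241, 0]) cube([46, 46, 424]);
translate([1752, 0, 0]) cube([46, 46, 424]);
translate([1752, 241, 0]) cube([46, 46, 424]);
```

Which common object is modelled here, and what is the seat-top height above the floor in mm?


A bench. The seat-top height is 480 mm.

A long slab on four corner posts — a bench. The slab sits at z = 424 with thickness 56, so the top is 424 + 56 = 480 mm.


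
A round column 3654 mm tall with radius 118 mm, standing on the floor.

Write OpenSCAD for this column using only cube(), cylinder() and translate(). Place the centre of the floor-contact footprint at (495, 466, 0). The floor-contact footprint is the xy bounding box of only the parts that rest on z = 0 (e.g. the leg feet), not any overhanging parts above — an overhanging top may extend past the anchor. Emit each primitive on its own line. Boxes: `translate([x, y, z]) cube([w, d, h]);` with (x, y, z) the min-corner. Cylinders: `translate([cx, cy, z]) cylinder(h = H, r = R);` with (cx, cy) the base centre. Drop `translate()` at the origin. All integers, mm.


translate([495, 466, 0]) cylinder(h = 3654, r = 118);


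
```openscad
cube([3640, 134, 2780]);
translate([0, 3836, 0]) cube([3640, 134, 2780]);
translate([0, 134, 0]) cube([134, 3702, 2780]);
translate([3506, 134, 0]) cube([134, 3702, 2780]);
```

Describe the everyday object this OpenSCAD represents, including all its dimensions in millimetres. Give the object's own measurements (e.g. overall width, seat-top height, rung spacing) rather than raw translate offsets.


The wall frame of a small rectangular building: four walls, each 2780 mm tall and 134 mm thick, enclosing a footprint 3640 mm (x) by 3970 mm (y) outside-to-outside, with no floor or roof. The front and back walls (the −y and +y sides) span the full width; the two side walls fit between them.


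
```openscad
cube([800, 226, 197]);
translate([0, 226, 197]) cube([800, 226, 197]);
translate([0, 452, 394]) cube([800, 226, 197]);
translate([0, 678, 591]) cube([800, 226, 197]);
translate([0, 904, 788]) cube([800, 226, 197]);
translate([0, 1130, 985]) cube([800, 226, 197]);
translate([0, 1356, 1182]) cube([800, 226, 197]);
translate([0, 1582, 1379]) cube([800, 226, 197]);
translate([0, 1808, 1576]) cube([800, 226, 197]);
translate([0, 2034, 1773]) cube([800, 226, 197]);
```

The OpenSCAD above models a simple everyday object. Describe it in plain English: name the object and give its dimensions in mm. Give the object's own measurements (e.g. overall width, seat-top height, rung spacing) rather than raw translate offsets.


A straight staircase of 10 solid steps. Each step is 800 mm wide (x), 226 mm deep (y, the going) and 197 mm tall (the rise). The first step rests on the floor; each subsequent step sits one going further in +y and one rise higher in +z, directly behind and above the previous step with no overlap.


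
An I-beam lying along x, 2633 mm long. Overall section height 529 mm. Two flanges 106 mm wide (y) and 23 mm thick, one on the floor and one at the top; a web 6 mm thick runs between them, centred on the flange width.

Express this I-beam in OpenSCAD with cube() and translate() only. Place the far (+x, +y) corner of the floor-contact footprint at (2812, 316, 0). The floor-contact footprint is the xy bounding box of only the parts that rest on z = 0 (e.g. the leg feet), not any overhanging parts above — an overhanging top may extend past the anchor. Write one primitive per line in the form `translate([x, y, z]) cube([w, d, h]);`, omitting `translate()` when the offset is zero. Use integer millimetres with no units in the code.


translate([179, 210, 0]) cube([2633, 106, 23]);
translate([179, 260, 23]) cube([2633, 6, 483]);
translate([179, 210, 506]) cube([2633, 106, 23]);


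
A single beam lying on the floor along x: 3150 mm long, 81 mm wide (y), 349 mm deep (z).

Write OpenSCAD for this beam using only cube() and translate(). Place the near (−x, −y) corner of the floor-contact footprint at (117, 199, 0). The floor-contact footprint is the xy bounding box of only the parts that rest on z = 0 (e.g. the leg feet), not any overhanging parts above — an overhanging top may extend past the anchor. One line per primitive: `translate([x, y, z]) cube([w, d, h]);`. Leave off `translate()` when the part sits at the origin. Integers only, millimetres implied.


translate([117, 199, 0]) cube([3150, 81, 349]);


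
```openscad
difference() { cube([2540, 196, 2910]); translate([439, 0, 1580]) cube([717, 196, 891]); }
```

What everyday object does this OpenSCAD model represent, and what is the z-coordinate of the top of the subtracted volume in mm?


A wall with a window opening. The window head height is 2471 mm.

A wall with a rectangular opening subtracted — a window. Sill at z = 1580, opening 891 mm tall, so the head is at 1580 + 891 = 2471 mm.


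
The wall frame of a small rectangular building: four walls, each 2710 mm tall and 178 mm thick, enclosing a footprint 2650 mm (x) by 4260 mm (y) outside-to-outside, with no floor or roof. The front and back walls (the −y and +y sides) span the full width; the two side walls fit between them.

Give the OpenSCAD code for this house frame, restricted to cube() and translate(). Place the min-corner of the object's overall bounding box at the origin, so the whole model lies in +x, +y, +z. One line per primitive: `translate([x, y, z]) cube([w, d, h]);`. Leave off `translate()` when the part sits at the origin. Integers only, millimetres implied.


cube([2650, 178, 2710]);
translate([0, 4082, 0]) cube([2650, 178, 2710]);
translate([0, 178, 0]) cube([178, 3904, 2710]);
translate([2472, 178, 0]) cube([178, 3904, 2710]);


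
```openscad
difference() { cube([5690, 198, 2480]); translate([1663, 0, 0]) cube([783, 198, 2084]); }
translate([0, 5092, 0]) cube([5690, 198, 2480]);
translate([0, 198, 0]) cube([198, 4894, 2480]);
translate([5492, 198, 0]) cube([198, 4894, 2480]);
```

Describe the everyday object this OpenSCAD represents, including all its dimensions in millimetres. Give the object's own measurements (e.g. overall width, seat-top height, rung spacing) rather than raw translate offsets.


A single room: four walls, each 2480 mm tall and 198 mm thick, enclosing an outside footprint 5690×5290 mm (x × y), no floor or roof. The front and back walls (−y and +y sides) run the full x-width; the side walls fit between their inner faces. A door opening 783 mm wide and 2084 mm tall is cut through the front wall from the floor up, its −x edge 1663 mm from the wall's −x end.


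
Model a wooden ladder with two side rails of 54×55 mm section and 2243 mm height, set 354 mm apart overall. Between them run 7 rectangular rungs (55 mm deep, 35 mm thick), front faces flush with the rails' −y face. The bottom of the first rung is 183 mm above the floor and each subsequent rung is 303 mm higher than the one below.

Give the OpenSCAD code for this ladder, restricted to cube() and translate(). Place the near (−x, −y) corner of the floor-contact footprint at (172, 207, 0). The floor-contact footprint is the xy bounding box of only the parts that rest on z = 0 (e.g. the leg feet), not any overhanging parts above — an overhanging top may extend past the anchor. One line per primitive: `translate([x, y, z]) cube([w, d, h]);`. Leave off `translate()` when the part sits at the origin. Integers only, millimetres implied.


translate([172, 207, 0]) cube([54, 55, 2243]);
translate([472, 207, 0]) cube([54, 55, 2243]);
translate([226, 207, 183]) cube([246, 55, 35]);
translate([226, 207, 486]) cube([246, 55, 35]);
translate([226, 207, 789]) cube([246, 55, 35]);
translate([226, 207, 1092]) cube([246, 55, 35]);
translate([226, 207, 1395]) cube([246, 55, 35]);
translate([226, 207, 1698]) cube([246, 55, 35]);
translate([226, 207, 2001]) cube([246, 55, 35]);


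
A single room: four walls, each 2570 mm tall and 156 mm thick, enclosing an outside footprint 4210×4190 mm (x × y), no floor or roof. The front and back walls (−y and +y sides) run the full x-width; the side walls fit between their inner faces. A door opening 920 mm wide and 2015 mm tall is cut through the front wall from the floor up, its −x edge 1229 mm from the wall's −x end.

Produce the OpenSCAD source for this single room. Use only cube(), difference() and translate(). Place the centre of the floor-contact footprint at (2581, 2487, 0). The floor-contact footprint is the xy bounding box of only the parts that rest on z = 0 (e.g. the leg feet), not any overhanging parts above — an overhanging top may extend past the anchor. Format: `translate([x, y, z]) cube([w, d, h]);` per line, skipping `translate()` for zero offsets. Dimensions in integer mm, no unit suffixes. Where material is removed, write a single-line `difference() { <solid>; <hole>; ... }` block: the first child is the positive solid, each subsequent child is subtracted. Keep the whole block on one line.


difference() { translate([476, 392, 0]) cube([4210, 156, 2570]); translate([1705, 392, 0]) cube([920, 156, 2015]); }
translate([476, 4426, 0]) cube([4210, 156, 2570]);
translate([476, 548, 0]) cube([156, 3878, 2570]);
translate([4530, 548, 0]) cube([156, 3878, 2570]);


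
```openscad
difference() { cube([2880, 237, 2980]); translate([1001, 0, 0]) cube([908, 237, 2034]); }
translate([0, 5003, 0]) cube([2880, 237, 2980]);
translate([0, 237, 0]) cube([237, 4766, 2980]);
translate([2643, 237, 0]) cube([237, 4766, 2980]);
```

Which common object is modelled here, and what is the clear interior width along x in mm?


A single room. The interior width is 2406 mm.

Four walls enclosing a rectangle with a door in the front wall — a room. Outside width 2880 minus two 237 mm walls gives 2406 mm.


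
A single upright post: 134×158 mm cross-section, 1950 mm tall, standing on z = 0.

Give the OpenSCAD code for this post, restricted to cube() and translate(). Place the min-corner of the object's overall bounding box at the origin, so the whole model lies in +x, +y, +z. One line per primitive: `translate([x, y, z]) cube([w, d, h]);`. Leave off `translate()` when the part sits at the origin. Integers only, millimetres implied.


cube([134, 158, 1950]);


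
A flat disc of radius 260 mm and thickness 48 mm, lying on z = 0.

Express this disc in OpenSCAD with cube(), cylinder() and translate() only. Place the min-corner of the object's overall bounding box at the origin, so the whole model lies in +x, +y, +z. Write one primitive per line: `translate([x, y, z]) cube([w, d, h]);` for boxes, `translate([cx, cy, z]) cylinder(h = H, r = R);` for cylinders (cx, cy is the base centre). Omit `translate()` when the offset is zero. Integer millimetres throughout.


translate([260, 260, 0]) cylinder(h = 48, r = 260);


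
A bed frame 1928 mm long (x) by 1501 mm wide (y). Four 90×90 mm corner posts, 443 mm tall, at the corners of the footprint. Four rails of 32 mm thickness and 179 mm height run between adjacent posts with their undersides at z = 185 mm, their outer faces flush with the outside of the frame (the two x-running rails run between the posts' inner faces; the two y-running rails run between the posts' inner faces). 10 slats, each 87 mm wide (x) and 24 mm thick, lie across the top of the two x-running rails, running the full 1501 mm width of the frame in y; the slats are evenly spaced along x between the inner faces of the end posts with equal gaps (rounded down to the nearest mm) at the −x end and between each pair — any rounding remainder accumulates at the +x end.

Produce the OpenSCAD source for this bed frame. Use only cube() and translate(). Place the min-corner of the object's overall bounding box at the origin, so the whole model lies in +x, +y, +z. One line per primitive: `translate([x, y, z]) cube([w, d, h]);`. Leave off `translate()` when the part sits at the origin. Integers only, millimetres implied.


cube([90, 90, 443]);
translate([0, 1411, 0]) cube([90, 90, 443]);
translate([1838, 0, 0]) cube([90, 90, 443]);
translate([1838, 1411, 0]) cube([90, 90, 443]);
translate([90, 0, 185]) cube([1748, 32, 179]);
translate([90, 1469, 185]) cube([1748, 32, 179]);
translate([0, 90, 185]) cube([32, 1321, 179]);
translate([1896, 90, 185]) cube([32, 1321, 179]);
translate([169, 0, 364]) cube([87, 1501, 24]);
translate([335, 0, 364]) cube([87, 1501, 24]);
translate([501, 0, 364]) cube([87, 1501, 24]);
translate([667, 0, 364]) cube([87, 1501, 24]);
translate([833, 0, 364]) cube([87, 1501, 24]);
translate([999, 0, 364]) cube([87, 1501, 24]);
translate([1165, 0, 364]) cube([87, 1501, 24]);
translate([1331, 0, 364]) cube([87, 1501, 24]);
translate([1497, 0, 364]) cube([87, 1501, 24]);
translate([1663, 0, 364]) cube([87, 1501, 24]);


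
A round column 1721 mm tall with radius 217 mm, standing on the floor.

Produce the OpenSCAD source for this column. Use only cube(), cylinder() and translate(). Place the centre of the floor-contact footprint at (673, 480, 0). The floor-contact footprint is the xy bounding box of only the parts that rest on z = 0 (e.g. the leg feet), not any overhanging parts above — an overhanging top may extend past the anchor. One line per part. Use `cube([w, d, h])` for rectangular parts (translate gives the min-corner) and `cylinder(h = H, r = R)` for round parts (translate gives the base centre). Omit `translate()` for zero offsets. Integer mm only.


translate([673, 480, 0]) cylinder(h = 1721, r = 217);


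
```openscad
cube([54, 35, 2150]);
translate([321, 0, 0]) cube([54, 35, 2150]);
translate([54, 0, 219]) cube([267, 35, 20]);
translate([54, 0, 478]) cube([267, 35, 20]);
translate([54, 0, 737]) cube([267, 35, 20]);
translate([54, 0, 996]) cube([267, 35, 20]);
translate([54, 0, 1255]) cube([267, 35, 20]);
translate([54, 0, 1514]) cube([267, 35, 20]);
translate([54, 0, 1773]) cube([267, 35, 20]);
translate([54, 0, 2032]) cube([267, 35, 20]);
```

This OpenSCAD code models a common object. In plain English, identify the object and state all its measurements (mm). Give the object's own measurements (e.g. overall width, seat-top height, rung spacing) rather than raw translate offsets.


A straight ladder. Two 54×35 mm vertical rails, 2150 mm tall, stand 375 mm apart (outside-to-outside) with their front faces coplanar on the −y side. 8 rungs, each 35 mm deep and 20 mm tall, span between the inner faces of the rails, front faces flush with the rails. The lowest rung's underside is at z = 219 mm and rungs are spaced 259 mm apart (underside to underside).


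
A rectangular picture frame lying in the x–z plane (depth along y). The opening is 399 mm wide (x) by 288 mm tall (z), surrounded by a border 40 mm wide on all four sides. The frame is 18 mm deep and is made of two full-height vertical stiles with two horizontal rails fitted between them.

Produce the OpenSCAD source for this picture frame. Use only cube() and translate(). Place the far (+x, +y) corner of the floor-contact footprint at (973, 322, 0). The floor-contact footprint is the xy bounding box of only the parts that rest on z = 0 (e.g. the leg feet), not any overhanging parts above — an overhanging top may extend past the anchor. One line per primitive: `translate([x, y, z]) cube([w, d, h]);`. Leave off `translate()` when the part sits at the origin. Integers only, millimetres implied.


translate([494, 304, 0]) cube([40, 18, 368]);
translate([933, 304, 0]) cube([40, 18, 368]);
translate([534, 304, 0]) cube([399, 18, 40]);
translate([534, 304, 328]) cube([399, 18, 40]);


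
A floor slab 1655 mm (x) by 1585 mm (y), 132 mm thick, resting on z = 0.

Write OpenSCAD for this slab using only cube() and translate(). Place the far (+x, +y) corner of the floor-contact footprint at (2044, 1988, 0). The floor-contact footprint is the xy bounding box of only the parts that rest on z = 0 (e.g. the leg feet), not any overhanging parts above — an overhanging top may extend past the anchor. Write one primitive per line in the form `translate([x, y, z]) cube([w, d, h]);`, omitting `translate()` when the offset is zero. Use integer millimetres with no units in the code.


translate([389, 403, 0]) cube([1655, 1585, 132]);


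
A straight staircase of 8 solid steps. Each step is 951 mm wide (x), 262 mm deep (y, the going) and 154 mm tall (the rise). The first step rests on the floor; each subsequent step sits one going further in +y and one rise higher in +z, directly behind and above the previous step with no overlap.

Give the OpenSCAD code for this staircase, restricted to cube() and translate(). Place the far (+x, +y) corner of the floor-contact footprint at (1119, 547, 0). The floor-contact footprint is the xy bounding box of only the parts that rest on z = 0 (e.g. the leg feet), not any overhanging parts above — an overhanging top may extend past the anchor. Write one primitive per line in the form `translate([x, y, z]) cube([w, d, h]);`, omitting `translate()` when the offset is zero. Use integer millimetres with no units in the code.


translate([168, 285, 0]) cube([951, 262, 154]);
translate([168, 547, 154]) cube([951, 262, 154]);
translate([168, 809, 308]) cube([951, 262, 154]);
translate([168, 1071, 462]) cube([951, 262, 154]);
translate([168, 1333, 616]) cube([951, 262, 154]);
translate([168, 1595, 770]) cube([951, 262, 154]);
translate([168, 1857, 924]) cube([951, 262, 154]);
translate([168, 2119, 1078]) cube([951, 262, 154]);


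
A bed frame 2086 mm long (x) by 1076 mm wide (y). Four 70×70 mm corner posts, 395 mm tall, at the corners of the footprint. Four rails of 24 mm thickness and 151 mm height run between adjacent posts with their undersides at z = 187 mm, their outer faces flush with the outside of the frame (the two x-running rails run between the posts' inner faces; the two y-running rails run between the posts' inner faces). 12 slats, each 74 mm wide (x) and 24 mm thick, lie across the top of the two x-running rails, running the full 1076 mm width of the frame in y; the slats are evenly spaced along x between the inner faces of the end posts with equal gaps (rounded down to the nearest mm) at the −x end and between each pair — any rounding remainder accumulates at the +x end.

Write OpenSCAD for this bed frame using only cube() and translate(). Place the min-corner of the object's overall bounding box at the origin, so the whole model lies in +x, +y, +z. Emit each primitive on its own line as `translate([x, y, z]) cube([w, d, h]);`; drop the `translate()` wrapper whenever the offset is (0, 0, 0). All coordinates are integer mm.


// slat z = rail_z + rail_h = 187 + 151 = 338
// slat gap = ⌊(1946 − 12·74) / 13⌋ = 81
cube([70, 70, 395]);
translate([0, 1006, 0]) cube([70, 70, 395]);
translate([2016, 0, 0]) cube([70, 70, 395]);
translate([2016, 1006, 0]) cube([70, 70, 395]);
translate([70, 0, 187]) cube([1946, 24, 151]);
translate([70, 1052, 187]) cube([1946, 24, 151]);
translate([0, 70, 187]) cube([24, 936, 151]);
translate([2062, 70, 187]) cube([24, 936, 151]);
translate([151, 0, 338]) cube([74, 1076, 24]);
translate([306, 0, 338]) cube([74, 1076, 24]);
translate([461, 0, 338]) cube([74, 1076, 24]);
translate([616, 0, 338]) cube([74, 1076, 24]);
translate([771, 0, 338]) cube([74, 1076, 24]);
translate([926, 0, 338]) cube([74, 1076, 24]);
translate([1081, 0, 338]) cube([74, 1076, 24]);
translate([1236, 0, 338]) cube([74, 1076, 24]);
translate([1391, 0, 338]) cube([74, 1076, 24]);
translate([1546, 0, 338]) cube([74, 1076, 24]);
translate([1701, 0, 338]) cube([74, 1076, 24]);
translate([1856, 0, 338]) cube([74, 1076, 24]);


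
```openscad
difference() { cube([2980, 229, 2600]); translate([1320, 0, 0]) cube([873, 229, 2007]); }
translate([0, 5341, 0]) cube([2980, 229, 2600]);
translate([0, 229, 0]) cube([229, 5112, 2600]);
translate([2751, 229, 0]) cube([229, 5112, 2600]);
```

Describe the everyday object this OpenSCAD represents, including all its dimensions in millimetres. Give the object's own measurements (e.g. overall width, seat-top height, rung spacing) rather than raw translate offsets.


A single room: four walls, each 2600 mm tall and 229 mm thick, enclosing an outside footprint 2980×5570 mm (x × y), no floor or roof. The front and back walls (−y and +y sides) run the full x-width; the side walls fit between their inner faces. A door opening 873 mm wide and 2007 mm tall is cut through the front wall from the floor up, its −x edge 1320 mm from the wall's −x end.
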